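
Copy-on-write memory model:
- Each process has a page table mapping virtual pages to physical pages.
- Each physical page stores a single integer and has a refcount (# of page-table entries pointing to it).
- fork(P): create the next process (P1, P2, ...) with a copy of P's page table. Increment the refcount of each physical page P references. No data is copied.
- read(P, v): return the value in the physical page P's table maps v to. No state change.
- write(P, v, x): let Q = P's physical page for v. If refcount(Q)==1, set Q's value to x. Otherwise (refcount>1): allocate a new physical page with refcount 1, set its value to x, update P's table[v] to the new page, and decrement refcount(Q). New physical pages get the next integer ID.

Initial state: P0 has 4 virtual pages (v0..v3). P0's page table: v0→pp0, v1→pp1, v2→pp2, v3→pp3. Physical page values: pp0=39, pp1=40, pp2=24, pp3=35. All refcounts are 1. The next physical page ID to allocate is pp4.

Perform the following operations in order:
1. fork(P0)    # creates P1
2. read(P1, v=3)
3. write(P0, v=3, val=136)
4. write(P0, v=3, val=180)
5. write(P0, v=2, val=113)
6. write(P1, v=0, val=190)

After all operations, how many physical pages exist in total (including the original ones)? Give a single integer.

Answer: 7

Derivation:
Op 1: fork(P0) -> P1. 4 ppages; refcounts: pp0:2 pp1:2 pp2:2 pp3:2
Op 2: read(P1, v3) -> 35. No state change.
Op 3: write(P0, v3, 136). refcount(pp3)=2>1 -> COPY to pp4. 5 ppages; refcounts: pp0:2 pp1:2 pp2:2 pp3:1 pp4:1
Op 4: write(P0, v3, 180). refcount(pp4)=1 -> write in place. 5 ppages; refcounts: pp0:2 pp1:2 pp2:2 pp3:1 pp4:1
Op 5: write(P0, v2, 113). refcount(pp2)=2>1 -> COPY to pp5. 6 ppages; refcounts: pp0:2 pp1:2 pp2:1 pp3:1 pp4:1 pp5:1
Op 6: write(P1, v0, 190). refcount(pp0)=2>1 -> COPY to pp6. 7 ppages; refcounts: pp0:1 pp1:2 pp2:1 pp3:1 pp4:1 pp5:1 pp6:1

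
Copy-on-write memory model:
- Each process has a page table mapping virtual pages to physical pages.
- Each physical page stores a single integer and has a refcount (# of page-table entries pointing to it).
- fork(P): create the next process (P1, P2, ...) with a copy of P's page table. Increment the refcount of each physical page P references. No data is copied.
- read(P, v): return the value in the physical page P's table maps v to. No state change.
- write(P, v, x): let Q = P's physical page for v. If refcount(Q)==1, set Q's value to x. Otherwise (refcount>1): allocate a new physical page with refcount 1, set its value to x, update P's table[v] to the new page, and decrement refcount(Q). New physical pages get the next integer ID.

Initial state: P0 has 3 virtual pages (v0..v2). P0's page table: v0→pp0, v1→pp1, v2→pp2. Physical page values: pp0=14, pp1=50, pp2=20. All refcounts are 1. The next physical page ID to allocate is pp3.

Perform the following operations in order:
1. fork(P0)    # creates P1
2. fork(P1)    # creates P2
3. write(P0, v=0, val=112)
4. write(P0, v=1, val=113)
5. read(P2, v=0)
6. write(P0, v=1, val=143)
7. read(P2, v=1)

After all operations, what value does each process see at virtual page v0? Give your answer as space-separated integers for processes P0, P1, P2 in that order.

Op 1: fork(P0) -> P1. 3 ppages; refcounts: pp0:2 pp1:2 pp2:2
Op 2: fork(P1) -> P2. 3 ppages; refcounts: pp0:3 pp1:3 pp2:3
Op 3: write(P0, v0, 112). refcount(pp0)=3>1 -> COPY to pp3. 4 ppages; refcounts: pp0:2 pp1:3 pp2:3 pp3:1
Op 4: write(P0, v1, 113). refcount(pp1)=3>1 -> COPY to pp4. 5 ppages; refcounts: pp0:2 pp1:2 pp2:3 pp3:1 pp4:1
Op 5: read(P2, v0) -> 14. No state change.
Op 6: write(P0, v1, 143). refcount(pp4)=1 -> write in place. 5 ppages; refcounts: pp0:2 pp1:2 pp2:3 pp3:1 pp4:1
Op 7: read(P2, v1) -> 50. No state change.
P0: v0 -> pp3 = 112
P1: v0 -> pp0 = 14
P2: v0 -> pp0 = 14

Answer: 112 14 14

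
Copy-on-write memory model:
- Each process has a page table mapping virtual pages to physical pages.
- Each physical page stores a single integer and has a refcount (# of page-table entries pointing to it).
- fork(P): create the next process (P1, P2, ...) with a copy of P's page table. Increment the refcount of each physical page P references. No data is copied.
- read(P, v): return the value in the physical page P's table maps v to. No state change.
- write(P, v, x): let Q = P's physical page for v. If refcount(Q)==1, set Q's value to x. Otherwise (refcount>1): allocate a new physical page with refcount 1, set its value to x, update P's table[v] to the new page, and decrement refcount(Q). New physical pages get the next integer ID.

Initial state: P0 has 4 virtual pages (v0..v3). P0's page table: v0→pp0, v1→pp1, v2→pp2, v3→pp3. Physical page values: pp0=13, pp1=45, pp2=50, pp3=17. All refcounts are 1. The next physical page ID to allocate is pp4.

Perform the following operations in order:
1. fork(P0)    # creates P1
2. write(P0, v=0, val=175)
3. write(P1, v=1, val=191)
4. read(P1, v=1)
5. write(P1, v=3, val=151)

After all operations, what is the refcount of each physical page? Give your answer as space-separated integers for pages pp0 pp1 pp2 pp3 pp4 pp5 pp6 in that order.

Op 1: fork(P0) -> P1. 4 ppages; refcounts: pp0:2 pp1:2 pp2:2 pp3:2
Op 2: write(P0, v0, 175). refcount(pp0)=2>1 -> COPY to pp4. 5 ppages; refcounts: pp0:1 pp1:2 pp2:2 pp3:2 pp4:1
Op 3: write(P1, v1, 191). refcount(pp1)=2>1 -> COPY to pp5. 6 ppages; refcounts: pp0:1 pp1:1 pp2:2 pp3:2 pp4:1 pp5:1
Op 4: read(P1, v1) -> 191. No state change.
Op 5: write(P1, v3, 151). refcount(pp3)=2>1 -> COPY to pp6. 7 ppages; refcounts: pp0:1 pp1:1 pp2:2 pp3:1 pp4:1 pp5:1 pp6:1

Answer: 1 1 2 1 1 1 1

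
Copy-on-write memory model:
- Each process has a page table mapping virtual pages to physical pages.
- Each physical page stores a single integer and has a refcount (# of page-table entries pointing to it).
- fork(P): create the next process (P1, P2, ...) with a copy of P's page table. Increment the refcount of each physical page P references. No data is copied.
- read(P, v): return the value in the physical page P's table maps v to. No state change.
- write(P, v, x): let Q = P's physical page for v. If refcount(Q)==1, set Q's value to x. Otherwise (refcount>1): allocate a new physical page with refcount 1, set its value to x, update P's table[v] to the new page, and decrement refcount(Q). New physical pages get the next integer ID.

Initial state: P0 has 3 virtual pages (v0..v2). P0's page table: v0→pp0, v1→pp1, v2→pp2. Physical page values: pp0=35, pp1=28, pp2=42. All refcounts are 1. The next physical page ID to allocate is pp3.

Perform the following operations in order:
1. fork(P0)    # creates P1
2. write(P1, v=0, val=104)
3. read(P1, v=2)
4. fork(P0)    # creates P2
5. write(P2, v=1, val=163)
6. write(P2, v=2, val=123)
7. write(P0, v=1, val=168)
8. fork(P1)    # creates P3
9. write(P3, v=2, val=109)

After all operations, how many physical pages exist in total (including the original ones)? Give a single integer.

Op 1: fork(P0) -> P1. 3 ppages; refcounts: pp0:2 pp1:2 pp2:2
Op 2: write(P1, v0, 104). refcount(pp0)=2>1 -> COPY to pp3. 4 ppages; refcounts: pp0:1 pp1:2 pp2:2 pp3:1
Op 3: read(P1, v2) -> 42. No state change.
Op 4: fork(P0) -> P2. 4 ppages; refcounts: pp0:2 pp1:3 pp2:3 pp3:1
Op 5: write(P2, v1, 163). refcount(pp1)=3>1 -> COPY to pp4. 5 ppages; refcounts: pp0:2 pp1:2 pp2:3 pp3:1 pp4:1
Op 6: write(P2, v2, 123). refcount(pp2)=3>1 -> COPY to pp5. 6 ppages; refcounts: pp0:2 pp1:2 pp2:2 pp3:1 pp4:1 pp5:1
Op 7: write(P0, v1, 168). refcount(pp1)=2>1 -> COPY to pp6. 7 ppages; refcounts: pp0:2 pp1:1 pp2:2 pp3:1 pp4:1 pp5:1 pp6:1
Op 8: fork(P1) -> P3. 7 ppages; refcounts: pp0:2 pp1:2 pp2:3 pp3:2 pp4:1 pp5:1 pp6:1
Op 9: write(P3, v2, 109). refcount(pp2)=3>1 -> COPY to pp7. 8 ppages; refcounts: pp0:2 pp1:2 pp2:2 pp3:2 pp4:1 pp5:1 pp6:1 pp7:1

Answer: 8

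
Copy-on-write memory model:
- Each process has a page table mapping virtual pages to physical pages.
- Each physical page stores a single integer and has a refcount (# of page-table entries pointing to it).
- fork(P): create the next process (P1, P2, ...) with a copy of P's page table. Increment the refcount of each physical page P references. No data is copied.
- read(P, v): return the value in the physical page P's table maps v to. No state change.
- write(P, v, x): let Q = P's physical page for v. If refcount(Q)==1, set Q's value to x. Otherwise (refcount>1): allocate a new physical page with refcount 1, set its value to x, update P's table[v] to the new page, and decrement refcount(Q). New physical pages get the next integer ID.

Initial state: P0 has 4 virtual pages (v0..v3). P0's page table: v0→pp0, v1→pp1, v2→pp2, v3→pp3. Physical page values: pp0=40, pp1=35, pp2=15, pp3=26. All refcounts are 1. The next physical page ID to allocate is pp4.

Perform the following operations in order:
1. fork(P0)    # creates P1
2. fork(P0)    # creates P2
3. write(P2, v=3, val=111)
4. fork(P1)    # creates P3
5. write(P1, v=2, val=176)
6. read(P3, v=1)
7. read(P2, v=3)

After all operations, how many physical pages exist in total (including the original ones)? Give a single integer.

Op 1: fork(P0) -> P1. 4 ppages; refcounts: pp0:2 pp1:2 pp2:2 pp3:2
Op 2: fork(P0) -> P2. 4 ppages; refcounts: pp0:3 pp1:3 pp2:3 pp3:3
Op 3: write(P2, v3, 111). refcount(pp3)=3>1 -> COPY to pp4. 5 ppages; refcounts: pp0:3 pp1:3 pp2:3 pp3:2 pp4:1
Op 4: fork(P1) -> P3. 5 ppages; refcounts: pp0:4 pp1:4 pp2:4 pp3:3 pp4:1
Op 5: write(P1, v2, 176). refcount(pp2)=4>1 -> COPY to pp5. 6 ppages; refcounts: pp0:4 pp1:4 pp2:3 pp3:3 pp4:1 pp5:1
Op 6: read(P3, v1) -> 35. No state change.
Op 7: read(P2, v3) -> 111. No state change.

Answer: 6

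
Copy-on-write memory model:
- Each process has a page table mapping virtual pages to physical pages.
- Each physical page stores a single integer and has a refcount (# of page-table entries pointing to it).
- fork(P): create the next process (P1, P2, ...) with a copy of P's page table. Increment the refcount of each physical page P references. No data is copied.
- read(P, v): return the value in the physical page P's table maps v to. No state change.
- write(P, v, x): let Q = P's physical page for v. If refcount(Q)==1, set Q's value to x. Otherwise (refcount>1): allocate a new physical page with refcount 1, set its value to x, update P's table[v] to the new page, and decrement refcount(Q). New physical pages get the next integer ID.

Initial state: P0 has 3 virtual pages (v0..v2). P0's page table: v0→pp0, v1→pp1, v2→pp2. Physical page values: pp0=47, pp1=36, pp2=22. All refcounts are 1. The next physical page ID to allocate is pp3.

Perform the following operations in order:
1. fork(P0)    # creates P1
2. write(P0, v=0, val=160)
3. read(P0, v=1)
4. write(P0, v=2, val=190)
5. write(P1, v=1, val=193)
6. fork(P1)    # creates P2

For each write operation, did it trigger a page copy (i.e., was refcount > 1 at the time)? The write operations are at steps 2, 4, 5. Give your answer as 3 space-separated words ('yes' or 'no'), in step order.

Op 1: fork(P0) -> P1. 3 ppages; refcounts: pp0:2 pp1:2 pp2:2
Op 2: write(P0, v0, 160). refcount(pp0)=2>1 -> COPY to pp3. 4 ppages; refcounts: pp0:1 pp1:2 pp2:2 pp3:1
Op 3: read(P0, v1) -> 36. No state change.
Op 4: write(P0, v2, 190). refcount(pp2)=2>1 -> COPY to pp4. 5 ppages; refcounts: pp0:1 pp1:2 pp2:1 pp3:1 pp4:1
Op 5: write(P1, v1, 193). refcount(pp1)=2>1 -> COPY to pp5. 6 ppages; refcounts: pp0:1 pp1:1 pp2:1 pp3:1 pp4:1 pp5:1
Op 6: fork(P1) -> P2. 6 ppages; refcounts: pp0:2 pp1:1 pp2:2 pp3:1 pp4:1 pp5:2

yes yes yes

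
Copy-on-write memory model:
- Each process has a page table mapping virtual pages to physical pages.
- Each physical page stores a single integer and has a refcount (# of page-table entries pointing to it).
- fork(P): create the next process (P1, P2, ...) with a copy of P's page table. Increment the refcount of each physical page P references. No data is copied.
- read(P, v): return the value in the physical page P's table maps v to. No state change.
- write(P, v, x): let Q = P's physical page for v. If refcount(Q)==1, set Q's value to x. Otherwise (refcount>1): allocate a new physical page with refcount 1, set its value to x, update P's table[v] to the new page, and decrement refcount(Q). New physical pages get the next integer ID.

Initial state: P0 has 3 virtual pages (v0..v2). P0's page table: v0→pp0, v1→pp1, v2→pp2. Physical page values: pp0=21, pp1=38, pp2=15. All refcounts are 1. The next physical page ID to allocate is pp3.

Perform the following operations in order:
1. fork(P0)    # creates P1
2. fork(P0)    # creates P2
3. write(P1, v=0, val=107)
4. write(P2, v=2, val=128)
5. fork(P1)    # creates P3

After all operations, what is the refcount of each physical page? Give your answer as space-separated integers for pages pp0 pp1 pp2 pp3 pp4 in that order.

Answer: 2 4 3 2 1

Derivation:
Op 1: fork(P0) -> P1. 3 ppages; refcounts: pp0:2 pp1:2 pp2:2
Op 2: fork(P0) -> P2. 3 ppages; refcounts: pp0:3 pp1:3 pp2:3
Op 3: write(P1, v0, 107). refcount(pp0)=3>1 -> COPY to pp3. 4 ppages; refcounts: pp0:2 pp1:3 pp2:3 pp3:1
Op 4: write(P2, v2, 128). refcount(pp2)=3>1 -> COPY to pp4. 5 ppages; refcounts: pp0:2 pp1:3 pp2:2 pp3:1 pp4:1
Op 5: fork(P1) -> P3. 5 ppages; refcounts: pp0:2 pp1:4 pp2:3 pp3:2 pp4:1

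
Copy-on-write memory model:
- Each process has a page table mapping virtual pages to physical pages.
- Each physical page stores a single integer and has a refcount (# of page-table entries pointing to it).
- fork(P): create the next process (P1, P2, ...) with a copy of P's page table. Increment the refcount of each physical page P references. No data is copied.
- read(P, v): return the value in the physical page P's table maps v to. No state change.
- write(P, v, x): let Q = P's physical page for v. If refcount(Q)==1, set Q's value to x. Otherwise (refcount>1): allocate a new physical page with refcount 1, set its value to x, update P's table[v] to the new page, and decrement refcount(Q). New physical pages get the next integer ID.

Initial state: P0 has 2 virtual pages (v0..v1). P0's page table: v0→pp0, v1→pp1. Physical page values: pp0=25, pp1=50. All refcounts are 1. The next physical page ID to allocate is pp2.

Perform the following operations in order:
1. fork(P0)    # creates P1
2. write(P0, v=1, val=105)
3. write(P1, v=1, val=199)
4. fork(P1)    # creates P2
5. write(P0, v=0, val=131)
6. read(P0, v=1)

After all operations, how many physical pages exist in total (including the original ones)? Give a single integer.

Answer: 4

Derivation:
Op 1: fork(P0) -> P1. 2 ppages; refcounts: pp0:2 pp1:2
Op 2: write(P0, v1, 105). refcount(pp1)=2>1 -> COPY to pp2. 3 ppages; refcounts: pp0:2 pp1:1 pp2:1
Op 3: write(P1, v1, 199). refcount(pp1)=1 -> write in place. 3 ppages; refcounts: pp0:2 pp1:1 pp2:1
Op 4: fork(P1) -> P2. 3 ppages; refcounts: pp0:3 pp1:2 pp2:1
Op 5: write(P0, v0, 131). refcount(pp0)=3>1 -> COPY to pp3. 4 ppages; refcounts: pp0:2 pp1:2 pp2:1 pp3:1
Op 6: read(P0, v1) -> 105. No state change.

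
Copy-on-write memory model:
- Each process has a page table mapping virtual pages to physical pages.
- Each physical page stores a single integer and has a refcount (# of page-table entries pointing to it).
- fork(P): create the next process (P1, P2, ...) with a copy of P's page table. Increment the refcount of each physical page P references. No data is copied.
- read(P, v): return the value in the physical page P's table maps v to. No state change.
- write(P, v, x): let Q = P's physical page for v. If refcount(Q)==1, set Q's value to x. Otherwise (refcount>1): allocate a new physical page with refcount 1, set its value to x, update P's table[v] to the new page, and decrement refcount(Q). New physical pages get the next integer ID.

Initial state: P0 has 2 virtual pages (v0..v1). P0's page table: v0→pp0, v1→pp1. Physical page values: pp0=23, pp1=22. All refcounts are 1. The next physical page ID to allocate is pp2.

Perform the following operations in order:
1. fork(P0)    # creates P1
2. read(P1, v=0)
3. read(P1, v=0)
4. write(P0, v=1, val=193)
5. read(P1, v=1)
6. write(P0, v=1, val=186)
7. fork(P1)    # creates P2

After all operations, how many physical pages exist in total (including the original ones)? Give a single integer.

Answer: 3

Derivation:
Op 1: fork(P0) -> P1. 2 ppages; refcounts: pp0:2 pp1:2
Op 2: read(P1, v0) -> 23. No state change.
Op 3: read(P1, v0) -> 23. No state change.
Op 4: write(P0, v1, 193). refcount(pp1)=2>1 -> COPY to pp2. 3 ppages; refcounts: pp0:2 pp1:1 pp2:1
Op 5: read(P1, v1) -> 22. No state change.
Op 6: write(P0, v1, 186). refcount(pp2)=1 -> write in place. 3 ppages; refcounts: pp0:2 pp1:1 pp2:1
Op 7: fork(P1) -> P2. 3 ppages; refcounts: pp0:3 pp1:2 pp2:1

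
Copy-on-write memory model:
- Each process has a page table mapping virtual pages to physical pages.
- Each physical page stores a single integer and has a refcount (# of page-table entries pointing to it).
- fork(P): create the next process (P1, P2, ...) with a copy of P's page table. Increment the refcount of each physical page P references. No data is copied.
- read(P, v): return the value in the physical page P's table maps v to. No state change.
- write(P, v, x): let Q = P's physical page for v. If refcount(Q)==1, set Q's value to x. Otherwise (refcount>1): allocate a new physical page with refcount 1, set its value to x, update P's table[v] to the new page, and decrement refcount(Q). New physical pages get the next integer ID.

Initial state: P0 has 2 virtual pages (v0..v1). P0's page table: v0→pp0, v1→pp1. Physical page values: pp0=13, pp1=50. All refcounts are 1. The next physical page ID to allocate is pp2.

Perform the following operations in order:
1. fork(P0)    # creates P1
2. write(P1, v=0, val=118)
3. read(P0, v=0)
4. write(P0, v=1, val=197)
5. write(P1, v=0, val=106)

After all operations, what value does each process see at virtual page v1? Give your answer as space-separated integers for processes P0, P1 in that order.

Op 1: fork(P0) -> P1. 2 ppages; refcounts: pp0:2 pp1:2
Op 2: write(P1, v0, 118). refcount(pp0)=2>1 -> COPY to pp2. 3 ppages; refcounts: pp0:1 pp1:2 pp2:1
Op 3: read(P0, v0) -> 13. No state change.
Op 4: write(P0, v1, 197). refcount(pp1)=2>1 -> COPY to pp3. 4 ppages; refcounts: pp0:1 pp1:1 pp2:1 pp3:1
Op 5: write(P1, v0, 106). refcount(pp2)=1 -> write in place. 4 ppages; refcounts: pp0:1 pp1:1 pp2:1 pp3:1
P0: v1 -> pp3 = 197
P1: v1 -> pp1 = 50

Answer: 197 50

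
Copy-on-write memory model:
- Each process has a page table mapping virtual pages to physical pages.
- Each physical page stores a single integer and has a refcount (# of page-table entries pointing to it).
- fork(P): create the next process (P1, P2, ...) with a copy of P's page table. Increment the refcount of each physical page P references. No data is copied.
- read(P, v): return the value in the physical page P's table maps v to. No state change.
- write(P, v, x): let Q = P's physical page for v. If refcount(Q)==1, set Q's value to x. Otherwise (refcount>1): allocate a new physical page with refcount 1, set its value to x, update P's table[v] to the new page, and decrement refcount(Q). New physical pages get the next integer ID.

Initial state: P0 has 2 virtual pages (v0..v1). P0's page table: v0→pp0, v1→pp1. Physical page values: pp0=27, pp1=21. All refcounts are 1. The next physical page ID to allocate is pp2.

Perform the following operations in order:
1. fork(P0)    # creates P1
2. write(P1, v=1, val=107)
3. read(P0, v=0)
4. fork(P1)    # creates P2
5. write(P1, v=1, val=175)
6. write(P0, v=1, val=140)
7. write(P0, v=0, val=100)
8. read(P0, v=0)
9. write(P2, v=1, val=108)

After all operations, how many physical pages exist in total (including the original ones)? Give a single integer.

Op 1: fork(P0) -> P1. 2 ppages; refcounts: pp0:2 pp1:2
Op 2: write(P1, v1, 107). refcount(pp1)=2>1 -> COPY to pp2. 3 ppages; refcounts: pp0:2 pp1:1 pp2:1
Op 3: read(P0, v0) -> 27. No state change.
Op 4: fork(P1) -> P2. 3 ppages; refcounts: pp0:3 pp1:1 pp2:2
Op 5: write(P1, v1, 175). refcount(pp2)=2>1 -> COPY to pp3. 4 ppages; refcounts: pp0:3 pp1:1 pp2:1 pp3:1
Op 6: write(P0, v1, 140). refcount(pp1)=1 -> write in place. 4 ppages; refcounts: pp0:3 pp1:1 pp2:1 pp3:1
Op 7: write(P0, v0, 100). refcount(pp0)=3>1 -> COPY to pp4. 5 ppages; refcounts: pp0:2 pp1:1 pp2:1 pp3:1 pp4:1
Op 8: read(P0, v0) -> 100. No state change.
Op 9: write(P2, v1, 108). refcount(pp2)=1 -> write in place. 5 ppages; refcounts: pp0:2 pp1:1 pp2:1 pp3:1 pp4:1

Answer: 5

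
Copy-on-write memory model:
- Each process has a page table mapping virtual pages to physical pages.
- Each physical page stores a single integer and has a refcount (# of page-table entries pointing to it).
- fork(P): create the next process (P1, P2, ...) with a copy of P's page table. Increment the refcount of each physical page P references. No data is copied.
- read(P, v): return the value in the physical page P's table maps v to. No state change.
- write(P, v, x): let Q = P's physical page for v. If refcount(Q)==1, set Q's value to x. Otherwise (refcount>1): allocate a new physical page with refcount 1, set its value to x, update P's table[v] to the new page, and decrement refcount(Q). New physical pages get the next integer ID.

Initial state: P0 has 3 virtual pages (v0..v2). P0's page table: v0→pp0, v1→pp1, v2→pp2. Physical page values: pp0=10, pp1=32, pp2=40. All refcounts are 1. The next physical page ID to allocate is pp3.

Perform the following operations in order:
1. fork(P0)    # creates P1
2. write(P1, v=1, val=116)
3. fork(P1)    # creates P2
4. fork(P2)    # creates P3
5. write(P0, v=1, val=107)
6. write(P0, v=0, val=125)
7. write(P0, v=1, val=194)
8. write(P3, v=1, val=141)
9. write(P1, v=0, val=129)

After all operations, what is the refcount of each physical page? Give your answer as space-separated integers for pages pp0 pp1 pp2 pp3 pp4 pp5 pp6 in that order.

Answer: 2 1 4 2 1 1 1

Derivation:
Op 1: fork(P0) -> P1. 3 ppages; refcounts: pp0:2 pp1:2 pp2:2
Op 2: write(P1, v1, 116). refcount(pp1)=2>1 -> COPY to pp3. 4 ppages; refcounts: pp0:2 pp1:1 pp2:2 pp3:1
Op 3: fork(P1) -> P2. 4 ppages; refcounts: pp0:3 pp1:1 pp2:3 pp3:2
Op 4: fork(P2) -> P3. 4 ppages; refcounts: pp0:4 pp1:1 pp2:4 pp3:3
Op 5: write(P0, v1, 107). refcount(pp1)=1 -> write in place. 4 ppages; refcounts: pp0:4 pp1:1 pp2:4 pp3:3
Op 6: write(P0, v0, 125). refcount(pp0)=4>1 -> COPY to pp4. 5 ppages; refcounts: pp0:3 pp1:1 pp2:4 pp3:3 pp4:1
Op 7: write(P0, v1, 194). refcount(pp1)=1 -> write in place. 5 ppages; refcounts: pp0:3 pp1:1 pp2:4 pp3:3 pp4:1
Op 8: write(P3, v1, 141). refcount(pp3)=3>1 -> COPY to pp5. 6 ppages; refcounts: pp0:3 pp1:1 pp2:4 pp3:2 pp4:1 pp5:1
Op 9: write(P1, v0, 129). refcount(pp0)=3>1 -> COPY to pp6. 7 ppages; refcounts: pp0:2 pp1:1 pp2:4 pp3:2 pp4:1 pp5:1 pp6:1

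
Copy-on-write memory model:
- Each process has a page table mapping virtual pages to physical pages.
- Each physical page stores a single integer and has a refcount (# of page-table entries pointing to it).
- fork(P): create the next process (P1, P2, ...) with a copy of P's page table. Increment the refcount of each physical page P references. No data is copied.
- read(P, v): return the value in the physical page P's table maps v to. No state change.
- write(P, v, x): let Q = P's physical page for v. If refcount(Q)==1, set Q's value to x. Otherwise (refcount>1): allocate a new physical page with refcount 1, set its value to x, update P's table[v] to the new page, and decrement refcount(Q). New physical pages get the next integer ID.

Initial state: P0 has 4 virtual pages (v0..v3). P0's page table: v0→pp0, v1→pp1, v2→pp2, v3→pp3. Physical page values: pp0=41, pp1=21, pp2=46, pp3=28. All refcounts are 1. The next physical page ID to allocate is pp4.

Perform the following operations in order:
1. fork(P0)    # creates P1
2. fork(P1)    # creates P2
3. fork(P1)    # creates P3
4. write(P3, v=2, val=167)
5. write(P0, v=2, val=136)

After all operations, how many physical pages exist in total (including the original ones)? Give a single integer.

Op 1: fork(P0) -> P1. 4 ppages; refcounts: pp0:2 pp1:2 pp2:2 pp3:2
Op 2: fork(P1) -> P2. 4 ppages; refcounts: pp0:3 pp1:3 pp2:3 pp3:3
Op 3: fork(P1) -> P3. 4 ppages; refcounts: pp0:4 pp1:4 pp2:4 pp3:4
Op 4: write(P3, v2, 167). refcount(pp2)=4>1 -> COPY to pp4. 5 ppages; refcounts: pp0:4 pp1:4 pp2:3 pp3:4 pp4:1
Op 5: write(P0, v2, 136). refcount(pp2)=3>1 -> COPY to pp5. 6 ppages; refcounts: pp0:4 pp1:4 pp2:2 pp3:4 pp4:1 pp5:1

Answer: 6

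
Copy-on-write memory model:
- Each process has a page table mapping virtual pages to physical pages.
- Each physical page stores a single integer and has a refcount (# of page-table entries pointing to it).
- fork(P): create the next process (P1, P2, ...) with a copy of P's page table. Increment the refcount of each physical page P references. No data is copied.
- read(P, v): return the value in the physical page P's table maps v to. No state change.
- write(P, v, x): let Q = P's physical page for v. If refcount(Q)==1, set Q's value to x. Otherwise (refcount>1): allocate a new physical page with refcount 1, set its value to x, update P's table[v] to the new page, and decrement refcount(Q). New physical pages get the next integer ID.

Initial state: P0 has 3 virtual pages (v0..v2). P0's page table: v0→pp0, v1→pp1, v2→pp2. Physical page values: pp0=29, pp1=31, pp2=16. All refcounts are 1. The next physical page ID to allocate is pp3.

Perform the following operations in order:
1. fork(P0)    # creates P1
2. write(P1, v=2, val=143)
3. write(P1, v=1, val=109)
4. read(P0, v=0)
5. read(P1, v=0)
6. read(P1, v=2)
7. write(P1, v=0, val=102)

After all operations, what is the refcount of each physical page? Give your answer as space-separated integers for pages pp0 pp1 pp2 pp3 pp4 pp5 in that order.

Op 1: fork(P0) -> P1. 3 ppages; refcounts: pp0:2 pp1:2 pp2:2
Op 2: write(P1, v2, 143). refcount(pp2)=2>1 -> COPY to pp3. 4 ppages; refcounts: pp0:2 pp1:2 pp2:1 pp3:1
Op 3: write(P1, v1, 109). refcount(pp1)=2>1 -> COPY to pp4. 5 ppages; refcounts: pp0:2 pp1:1 pp2:1 pp3:1 pp4:1
Op 4: read(P0, v0) -> 29. No state change.
Op 5: read(P1, v0) -> 29. No state change.
Op 6: read(P1, v2) -> 143. No state change.
Op 7: write(P1, v0, 102). refcount(pp0)=2>1 -> COPY to pp5. 6 ppages; refcounts: pp0:1 pp1:1 pp2:1 pp3:1 pp4:1 pp5:1

Answer: 1 1 1 1 1 1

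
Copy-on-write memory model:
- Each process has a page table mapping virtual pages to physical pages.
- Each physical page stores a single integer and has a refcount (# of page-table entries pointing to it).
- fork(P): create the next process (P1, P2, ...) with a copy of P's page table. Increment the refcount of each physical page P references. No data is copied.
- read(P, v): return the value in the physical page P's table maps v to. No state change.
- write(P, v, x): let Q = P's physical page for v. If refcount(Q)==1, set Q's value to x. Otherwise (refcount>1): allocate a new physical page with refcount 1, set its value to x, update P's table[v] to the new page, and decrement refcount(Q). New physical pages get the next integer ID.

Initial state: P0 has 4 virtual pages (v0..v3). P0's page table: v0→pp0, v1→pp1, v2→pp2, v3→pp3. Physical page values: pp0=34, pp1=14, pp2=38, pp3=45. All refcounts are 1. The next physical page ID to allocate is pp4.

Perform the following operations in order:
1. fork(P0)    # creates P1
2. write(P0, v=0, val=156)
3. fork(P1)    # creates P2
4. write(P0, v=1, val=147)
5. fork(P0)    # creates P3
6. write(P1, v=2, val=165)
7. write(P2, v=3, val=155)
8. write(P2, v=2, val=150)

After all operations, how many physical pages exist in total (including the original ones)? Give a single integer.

Answer: 9

Derivation:
Op 1: fork(P0) -> P1. 4 ppages; refcounts: pp0:2 pp1:2 pp2:2 pp3:2
Op 2: write(P0, v0, 156). refcount(pp0)=2>1 -> COPY to pp4. 5 ppages; refcounts: pp0:1 pp1:2 pp2:2 pp3:2 pp4:1
Op 3: fork(P1) -> P2. 5 ppages; refcounts: pp0:2 pp1:3 pp2:3 pp3:3 pp4:1
Op 4: write(P0, v1, 147). refcount(pp1)=3>1 -> COPY to pp5. 6 ppages; refcounts: pp0:2 pp1:2 pp2:3 pp3:3 pp4:1 pp5:1
Op 5: fork(P0) -> P3. 6 ppages; refcounts: pp0:2 pp1:2 pp2:4 pp3:4 pp4:2 pp5:2
Op 6: write(P1, v2, 165). refcount(pp2)=4>1 -> COPY to pp6. 7 ppages; refcounts: pp0:2 pp1:2 pp2:3 pp3:4 pp4:2 pp5:2 pp6:1
Op 7: write(P2, v3, 155). refcount(pp3)=4>1 -> COPY to pp7. 8 ppages; refcounts: pp0:2 pp1:2 pp2:3 pp3:3 pp4:2 pp5:2 pp6:1 pp7:1
Op 8: write(P2, v2, 150). refcount(pp2)=3>1 -> COPY to pp8. 9 ppages; refcounts: pp0:2 pp1:2 pp2:2 pp3:3 pp4:2 pp5:2 pp6:1 pp7:1 pp8:1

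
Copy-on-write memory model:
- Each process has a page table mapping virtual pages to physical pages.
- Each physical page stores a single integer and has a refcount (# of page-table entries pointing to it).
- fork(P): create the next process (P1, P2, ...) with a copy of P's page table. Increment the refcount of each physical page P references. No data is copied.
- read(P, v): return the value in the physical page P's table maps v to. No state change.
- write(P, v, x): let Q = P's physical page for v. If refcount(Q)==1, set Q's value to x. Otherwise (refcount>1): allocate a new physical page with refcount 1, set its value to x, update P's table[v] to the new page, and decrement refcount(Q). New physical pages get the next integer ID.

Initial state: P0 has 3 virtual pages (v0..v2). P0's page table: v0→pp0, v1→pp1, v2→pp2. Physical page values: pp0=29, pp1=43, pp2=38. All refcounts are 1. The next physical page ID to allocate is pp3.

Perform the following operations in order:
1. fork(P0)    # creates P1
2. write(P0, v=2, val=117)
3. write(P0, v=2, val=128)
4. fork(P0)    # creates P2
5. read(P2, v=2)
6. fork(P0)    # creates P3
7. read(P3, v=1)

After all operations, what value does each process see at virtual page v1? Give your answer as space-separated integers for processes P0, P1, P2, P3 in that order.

Answer: 43 43 43 43

Derivation:
Op 1: fork(P0) -> P1. 3 ppages; refcounts: pp0:2 pp1:2 pp2:2
Op 2: write(P0, v2, 117). refcount(pp2)=2>1 -> COPY to pp3. 4 ppages; refcounts: pp0:2 pp1:2 pp2:1 pp3:1
Op 3: write(P0, v2, 128). refcount(pp3)=1 -> write in place. 4 ppages; refcounts: pp0:2 pp1:2 pp2:1 pp3:1
Op 4: fork(P0) -> P2. 4 ppages; refcounts: pp0:3 pp1:3 pp2:1 pp3:2
Op 5: read(P2, v2) -> 128. No state change.
Op 6: fork(P0) -> P3. 4 ppages; refcounts: pp0:4 pp1:4 pp2:1 pp3:3
Op 7: read(P3, v1) -> 43. No state change.
P0: v1 -> pp1 = 43
P1: v1 -> pp1 = 43
P2: v1 -> pp1 = 43
P3: v1 -> pp1 = 43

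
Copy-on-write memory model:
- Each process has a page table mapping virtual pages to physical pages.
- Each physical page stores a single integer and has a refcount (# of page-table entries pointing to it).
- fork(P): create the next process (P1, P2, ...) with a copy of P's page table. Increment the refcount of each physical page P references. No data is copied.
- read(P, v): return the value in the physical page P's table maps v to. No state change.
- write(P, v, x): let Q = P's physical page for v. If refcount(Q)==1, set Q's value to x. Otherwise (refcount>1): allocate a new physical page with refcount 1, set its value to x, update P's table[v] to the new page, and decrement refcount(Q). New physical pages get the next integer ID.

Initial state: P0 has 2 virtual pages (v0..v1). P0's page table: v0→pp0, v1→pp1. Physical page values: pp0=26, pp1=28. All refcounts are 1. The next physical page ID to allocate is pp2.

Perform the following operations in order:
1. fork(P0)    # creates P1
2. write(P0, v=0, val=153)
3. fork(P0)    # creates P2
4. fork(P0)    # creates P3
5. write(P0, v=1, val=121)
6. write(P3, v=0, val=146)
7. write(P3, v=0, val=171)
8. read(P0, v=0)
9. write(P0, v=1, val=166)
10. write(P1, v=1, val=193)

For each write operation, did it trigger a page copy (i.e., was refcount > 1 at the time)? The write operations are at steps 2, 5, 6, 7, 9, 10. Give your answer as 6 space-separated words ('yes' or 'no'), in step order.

Op 1: fork(P0) -> P1. 2 ppages; refcounts: pp0:2 pp1:2
Op 2: write(P0, v0, 153). refcount(pp0)=2>1 -> COPY to pp2. 3 ppages; refcounts: pp0:1 pp1:2 pp2:1
Op 3: fork(P0) -> P2. 3 ppages; refcounts: pp0:1 pp1:3 pp2:2
Op 4: fork(P0) -> P3. 3 ppages; refcounts: pp0:1 pp1:4 pp2:3
Op 5: write(P0, v1, 121). refcount(pp1)=4>1 -> COPY to pp3. 4 ppages; refcounts: pp0:1 pp1:3 pp2:3 pp3:1
Op 6: write(P3, v0, 146). refcount(pp2)=3>1 -> COPY to pp4. 5 ppages; refcounts: pp0:1 pp1:3 pp2:2 pp3:1 pp4:1
Op 7: write(P3, v0, 171). refcount(pp4)=1 -> write in place. 5 ppages; refcounts: pp0:1 pp1:3 pp2:2 pp3:1 pp4:1
Op 8: read(P0, v0) -> 153. No state change.
Op 9: write(P0, v1, 166). refcount(pp3)=1 -> write in place. 5 ppages; refcounts: pp0:1 pp1:3 pp2:2 pp3:1 pp4:1
Op 10: write(P1, v1, 193). refcount(pp1)=3>1 -> COPY to pp5. 6 ppages; refcounts: pp0:1 pp1:2 pp2:2 pp3:1 pp4:1 pp5:1

yes yes yes no no yes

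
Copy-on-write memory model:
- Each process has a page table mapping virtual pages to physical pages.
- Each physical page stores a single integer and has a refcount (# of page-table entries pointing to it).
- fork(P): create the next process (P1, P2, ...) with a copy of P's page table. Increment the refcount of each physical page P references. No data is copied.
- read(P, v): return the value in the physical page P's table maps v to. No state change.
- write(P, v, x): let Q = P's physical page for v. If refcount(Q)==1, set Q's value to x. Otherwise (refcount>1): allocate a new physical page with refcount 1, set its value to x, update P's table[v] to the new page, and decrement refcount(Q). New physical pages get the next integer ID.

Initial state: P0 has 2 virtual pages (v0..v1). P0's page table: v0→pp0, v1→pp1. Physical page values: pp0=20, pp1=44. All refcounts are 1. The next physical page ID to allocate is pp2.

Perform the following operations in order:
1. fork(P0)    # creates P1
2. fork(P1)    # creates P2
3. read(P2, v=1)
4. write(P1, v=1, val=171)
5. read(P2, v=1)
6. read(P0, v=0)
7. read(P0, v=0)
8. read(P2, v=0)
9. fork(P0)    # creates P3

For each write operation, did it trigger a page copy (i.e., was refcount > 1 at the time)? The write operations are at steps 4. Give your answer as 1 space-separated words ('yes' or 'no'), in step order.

Op 1: fork(P0) -> P1. 2 ppages; refcounts: pp0:2 pp1:2
Op 2: fork(P1) -> P2. 2 ppages; refcounts: pp0:3 pp1:3
Op 3: read(P2, v1) -> 44. No state change.
Op 4: write(P1, v1, 171). refcount(pp1)=3>1 -> COPY to pp2. 3 ppages; refcounts: pp0:3 pp1:2 pp2:1
Op 5: read(P2, v1) -> 44. No state change.
Op 6: read(P0, v0) -> 20. No state change.
Op 7: read(P0, v0) -> 20. No state change.
Op 8: read(P2, v0) -> 20. No state change.
Op 9: fork(P0) -> P3. 3 ppages; refcounts: pp0:4 pp1:3 pp2:1

yes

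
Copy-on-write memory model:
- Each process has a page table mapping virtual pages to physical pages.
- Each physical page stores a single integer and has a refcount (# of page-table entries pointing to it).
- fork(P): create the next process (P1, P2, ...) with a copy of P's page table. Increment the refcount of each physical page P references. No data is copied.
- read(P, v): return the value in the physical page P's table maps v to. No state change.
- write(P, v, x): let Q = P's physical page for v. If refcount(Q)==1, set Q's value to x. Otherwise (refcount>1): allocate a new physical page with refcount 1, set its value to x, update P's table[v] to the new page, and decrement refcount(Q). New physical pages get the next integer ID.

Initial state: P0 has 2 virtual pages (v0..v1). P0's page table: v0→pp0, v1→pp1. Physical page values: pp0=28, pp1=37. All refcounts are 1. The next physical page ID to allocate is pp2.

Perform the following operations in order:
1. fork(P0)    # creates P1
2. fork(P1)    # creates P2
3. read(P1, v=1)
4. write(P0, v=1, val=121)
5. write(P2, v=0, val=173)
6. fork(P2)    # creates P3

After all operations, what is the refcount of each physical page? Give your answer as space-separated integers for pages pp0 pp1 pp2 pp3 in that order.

Answer: 2 3 1 2

Derivation:
Op 1: fork(P0) -> P1. 2 ppages; refcounts: pp0:2 pp1:2
Op 2: fork(P1) -> P2. 2 ppages; refcounts: pp0:3 pp1:3
Op 3: read(P1, v1) -> 37. No state change.
Op 4: write(P0, v1, 121). refcount(pp1)=3>1 -> COPY to pp2. 3 ppages; refcounts: pp0:3 pp1:2 pp2:1
Op 5: write(P2, v0, 173). refcount(pp0)=3>1 -> COPY to pp3. 4 ppages; refcounts: pp0:2 pp1:2 pp2:1 pp3:1
Op 6: fork(P2) -> P3. 4 ppages; refcounts: pp0:2 pp1:3 pp2:1 pp3:2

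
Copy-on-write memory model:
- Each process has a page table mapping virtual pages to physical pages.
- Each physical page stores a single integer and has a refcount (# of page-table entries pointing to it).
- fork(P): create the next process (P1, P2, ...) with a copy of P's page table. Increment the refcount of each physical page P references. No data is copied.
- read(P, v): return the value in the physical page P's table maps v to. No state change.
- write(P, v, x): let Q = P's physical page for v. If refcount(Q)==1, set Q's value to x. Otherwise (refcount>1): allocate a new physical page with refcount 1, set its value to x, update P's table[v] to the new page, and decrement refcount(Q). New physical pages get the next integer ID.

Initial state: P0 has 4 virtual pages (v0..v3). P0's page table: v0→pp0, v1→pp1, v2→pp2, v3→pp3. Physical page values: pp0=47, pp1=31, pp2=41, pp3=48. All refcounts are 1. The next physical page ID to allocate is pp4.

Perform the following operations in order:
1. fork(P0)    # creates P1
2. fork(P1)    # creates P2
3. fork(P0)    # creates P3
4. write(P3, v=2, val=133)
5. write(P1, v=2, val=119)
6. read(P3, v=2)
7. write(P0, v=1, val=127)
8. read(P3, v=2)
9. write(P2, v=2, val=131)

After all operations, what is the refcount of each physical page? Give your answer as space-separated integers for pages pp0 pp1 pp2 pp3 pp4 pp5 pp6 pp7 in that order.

Answer: 4 3 1 4 1 1 1 1

Derivation:
Op 1: fork(P0) -> P1. 4 ppages; refcounts: pp0:2 pp1:2 pp2:2 pp3:2
Op 2: fork(P1) -> P2. 4 ppages; refcounts: pp0:3 pp1:3 pp2:3 pp3:3
Op 3: fork(P0) -> P3. 4 ppages; refcounts: pp0:4 pp1:4 pp2:4 pp3:4
Op 4: write(P3, v2, 133). refcount(pp2)=4>1 -> COPY to pp4. 5 ppages; refcounts: pp0:4 pp1:4 pp2:3 pp3:4 pp4:1
Op 5: write(P1, v2, 119). refcount(pp2)=3>1 -> COPY to pp5. 6 ppages; refcounts: pp0:4 pp1:4 pp2:2 pp3:4 pp4:1 pp5:1
Op 6: read(P3, v2) -> 133. No state change.
Op 7: write(P0, v1, 127). refcount(pp1)=4>1 -> COPY to pp6. 7 ppages; refcounts: pp0:4 pp1:3 pp2:2 pp3:4 pp4:1 pp5:1 pp6:1
Op 8: read(P3, v2) -> 133. No state change.
Op 9: write(P2, v2, 131). refcount(pp2)=2>1 -> COPY to pp7. 8 ppages; refcounts: pp0:4 pp1:3 pp2:1 pp3:4 pp4:1 pp5:1 pp6:1 pp7:1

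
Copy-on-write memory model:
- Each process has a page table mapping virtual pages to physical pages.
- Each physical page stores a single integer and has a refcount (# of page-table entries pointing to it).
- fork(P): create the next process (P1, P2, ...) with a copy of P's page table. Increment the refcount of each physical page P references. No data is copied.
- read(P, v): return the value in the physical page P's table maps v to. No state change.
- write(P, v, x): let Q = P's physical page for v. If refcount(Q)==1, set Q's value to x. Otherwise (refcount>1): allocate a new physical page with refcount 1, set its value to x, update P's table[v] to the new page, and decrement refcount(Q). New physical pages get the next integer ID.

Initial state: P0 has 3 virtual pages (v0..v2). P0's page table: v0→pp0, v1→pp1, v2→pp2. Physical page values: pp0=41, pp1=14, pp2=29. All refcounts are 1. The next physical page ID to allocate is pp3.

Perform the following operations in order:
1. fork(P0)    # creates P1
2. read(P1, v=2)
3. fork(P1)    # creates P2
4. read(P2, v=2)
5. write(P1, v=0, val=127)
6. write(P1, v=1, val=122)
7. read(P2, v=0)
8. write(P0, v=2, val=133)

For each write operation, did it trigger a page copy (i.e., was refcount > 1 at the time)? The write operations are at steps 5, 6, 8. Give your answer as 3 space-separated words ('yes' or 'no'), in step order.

Op 1: fork(P0) -> P1. 3 ppages; refcounts: pp0:2 pp1:2 pp2:2
Op 2: read(P1, v2) -> 29. No state change.
Op 3: fork(P1) -> P2. 3 ppages; refcounts: pp0:3 pp1:3 pp2:3
Op 4: read(P2, v2) -> 29. No state change.
Op 5: write(P1, v0, 127). refcount(pp0)=3>1 -> COPY to pp3. 4 ppages; refcounts: pp0:2 pp1:3 pp2:3 pp3:1
Op 6: write(P1, v1, 122). refcount(pp1)=3>1 -> COPY to pp4. 5 ppages; refcounts: pp0:2 pp1:2 pp2:3 pp3:1 pp4:1
Op 7: read(P2, v0) -> 41. No state change.
Op 8: write(P0, v2, 133). refcount(pp2)=3>1 -> COPY to pp5. 6 ppages; refcounts: pp0:2 pp1:2 pp2:2 pp3:1 pp4:1 pp5:1

yes yes yes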